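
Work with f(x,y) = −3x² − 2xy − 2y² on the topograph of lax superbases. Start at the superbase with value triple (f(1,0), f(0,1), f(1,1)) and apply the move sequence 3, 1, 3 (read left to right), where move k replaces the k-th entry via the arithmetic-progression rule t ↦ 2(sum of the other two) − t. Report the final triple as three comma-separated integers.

start (-3,-2,-7) = (f(1,0),f(0,1),f(1,1))
replace slot 3: 2·((-3)+(-2)) − (-7) = -3 → (-3,-2,-3)
replace slot 1: 2·((-2)+(-3)) − (-3) = -7 → (-7,-2,-3)
replace slot 3: 2·((-7)+(-2)) − (-3) = -15 → (-7,-2,-15)

-7,-2,-15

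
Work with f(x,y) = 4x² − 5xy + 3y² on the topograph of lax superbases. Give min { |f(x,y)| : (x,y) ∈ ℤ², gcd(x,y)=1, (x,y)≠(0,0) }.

translate: b→3 (≡-5 mod 8), so (4,-5,3)→(4,3,2)
flip: (4,3,2)→(2,-3,4)
translate: b→1 (≡-3 mod 4), so (2,-3,4)→(2,1,3)
reduced (well bottom): (2,1,3) with a≤c, −a<b≤a
well minimum = a = 2

2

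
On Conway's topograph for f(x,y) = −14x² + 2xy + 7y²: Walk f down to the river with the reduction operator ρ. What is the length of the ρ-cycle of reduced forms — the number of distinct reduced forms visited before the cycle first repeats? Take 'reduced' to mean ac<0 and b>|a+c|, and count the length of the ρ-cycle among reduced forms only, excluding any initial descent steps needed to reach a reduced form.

D = 396, ⌊√D⌋ = 19
descent: ρ → (7,12,-9)  [lands on river]
river: ρ → (-9,6,10)
river: ρ → (10,14,-5)
river: ρ → (-5,16,7)
ρ-cycle length = 4 (tail of 1 descent step not counted)

4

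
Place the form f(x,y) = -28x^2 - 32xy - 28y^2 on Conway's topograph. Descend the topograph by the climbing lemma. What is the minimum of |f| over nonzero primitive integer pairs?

translate: b→-24 (≡32 mod 56), so (28,32,28)→(28,-24,24)
flip: (28,-24,24)→(24,24,28)
reduced (well bottom): (24,24,28) with a≤c, −a<b≤a
well minimum |f| = |-24| = 24 (negative-definite)

24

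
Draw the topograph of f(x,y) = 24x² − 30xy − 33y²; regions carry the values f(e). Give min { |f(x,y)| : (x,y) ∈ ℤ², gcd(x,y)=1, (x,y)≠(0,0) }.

descent: ρ → (-33,30,24)  [lands on river]
river: ρ → (24,18,-39)
river: ρ → (-39,60,3)
river: ρ → (3,60,-39)
river: ρ → (-39,18,24)
river: ρ → (24,30,-33)
river: ρ → (-33,36,21)
river: ρ → (21,48,-21)
river: ρ → (-21,36,33)
river: ρ → (33,30,-24)
river: ρ → (-24,18,39)
river: ρ → (39,60,-3)
river: ρ → (-3,60,39)
river: ρ → (39,18,-24)
river: ρ → (-24,30,33)
river: ρ → (33,36,-21)
river: ρ → (-21,48,21)
river: ρ → (21,36,-33)
closes: descent 1, river 18
min |a| on river = 3

3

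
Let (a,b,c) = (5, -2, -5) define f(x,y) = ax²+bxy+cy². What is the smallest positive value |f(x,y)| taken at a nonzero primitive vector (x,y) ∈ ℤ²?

descent: ρ → (-5,2,5)  [lands on river]
river: ρ → (5,8,-2)
river: ρ → (-2,8,5)
river: ρ → (5,2,-5)
river: ρ → (-5,8,2)
river: ρ → (2,8,-5)
closes: descent 1, river 6
min |a| on river = 2

2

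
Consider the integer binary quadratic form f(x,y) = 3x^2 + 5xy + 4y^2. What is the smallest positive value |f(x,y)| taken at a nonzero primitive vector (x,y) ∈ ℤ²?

translate: b→-1 (≡5 mod 6), so (3,5,4)→(3,-1,2)
flip: (3,-1,2)→(2,1,3)
reduced (well bottom): (2,1,3) with a≤c, −a<b≤a
well minimum = a = 2

2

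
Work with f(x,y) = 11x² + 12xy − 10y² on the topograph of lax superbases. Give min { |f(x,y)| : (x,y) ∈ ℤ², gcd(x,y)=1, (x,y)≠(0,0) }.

river: ρ → (-10,8,13)
river: ρ → (13,18,-5)
river: ρ → (-5,22,5)
river: ρ → (5,18,-13)
river: ρ → (-13,8,10)
river: ρ → (10,12,-11)
river: ρ → (-11,10,11)
river: ρ → (11,12,-10)
closes: descent 0, river 8
min |a| on river = 5

5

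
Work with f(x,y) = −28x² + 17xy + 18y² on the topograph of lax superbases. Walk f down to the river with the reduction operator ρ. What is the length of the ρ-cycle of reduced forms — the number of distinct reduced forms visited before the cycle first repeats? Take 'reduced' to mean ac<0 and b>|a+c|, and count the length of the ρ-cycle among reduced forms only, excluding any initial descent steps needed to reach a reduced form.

D = 2305, ⌊√D⌋ = 48
river: ρ → (18,19,-27)
river: ρ → (-27,35,10)
river: ρ → (10,45,-7)
river: ρ → (-7,39,28)
river: ρ → (28,17,-18)
river: ρ → (-18,19,27)
river: ρ → (27,35,-10)
river: ρ → (-10,45,7)
river: ρ → (7,39,-28)
river: ρ → (-28,17,18)
ρ-cycle length = 10 (tail of 0 descent steps not counted)

10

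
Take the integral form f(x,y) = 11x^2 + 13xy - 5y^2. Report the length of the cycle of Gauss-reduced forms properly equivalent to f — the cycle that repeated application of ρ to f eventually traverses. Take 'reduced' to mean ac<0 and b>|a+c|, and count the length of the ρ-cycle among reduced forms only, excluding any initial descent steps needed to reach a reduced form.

D = 389, ⌊√D⌋ = 19
river: ρ → (-5,17,5)
river: ρ → (5,13,-11)
river: ρ → (-11,9,7)
river: ρ → (7,19,-1)
river: ρ → (-1,19,7)
river: ρ → (7,9,-11)
river: ρ → (-11,13,5)
river: ρ → (5,17,-5)
river: ρ → (-5,13,11)
river: ρ → (11,9,-7)
river: ρ → (-7,19,1)
river: ρ → (1,19,-7)
river: ρ → (-7,9,11)
river: ρ → (11,13,-5)
ρ-cycle length = 14 (tail of 0 descent steps not counted)

14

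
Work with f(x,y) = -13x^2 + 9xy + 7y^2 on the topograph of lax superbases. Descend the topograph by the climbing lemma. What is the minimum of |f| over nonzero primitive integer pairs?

river: ρ → (7,19,-3)
river: ρ → (-3,17,13)
river: ρ → (13,9,-7)
river: ρ → (-7,19,3)
river: ρ → (3,17,-13)
river: ρ → (-13,9,7)
closes: descent 0, river 6
min |a| on river = 3

3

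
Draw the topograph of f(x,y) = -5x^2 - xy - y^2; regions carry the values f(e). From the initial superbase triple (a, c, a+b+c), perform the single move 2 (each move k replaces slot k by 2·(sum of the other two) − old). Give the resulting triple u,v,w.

start (-5,-1,-7) = (f(1,0),f(0,1),f(1,1))
replace slot 2: 2·((-5)+(-7)) − (-1) = -23 → (-5,-23,-7)

-5,-23,-7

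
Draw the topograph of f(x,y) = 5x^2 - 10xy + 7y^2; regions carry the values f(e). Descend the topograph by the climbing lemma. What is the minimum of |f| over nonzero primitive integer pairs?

translate: b→0 (≡-10 mod 10), so (5,-10,7)→(5,0,2)
flip: (5,0,2)→(2,0,5)
reduced (well bottom): (2,0,5) with a≤c, −a<b≤a
well minimum = a = 2

2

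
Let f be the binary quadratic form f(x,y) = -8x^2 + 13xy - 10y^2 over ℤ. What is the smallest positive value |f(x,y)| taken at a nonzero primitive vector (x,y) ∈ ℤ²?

translate: b→3 (≡-13 mod 16), so (8,-13,10)→(8,3,5)
flip: (8,3,5)→(5,-3,8)
reduced (well bottom): (5,-3,8) with a≤c, −a<b≤a
well minimum |f| = |-5| = 5 (negative-definite)

5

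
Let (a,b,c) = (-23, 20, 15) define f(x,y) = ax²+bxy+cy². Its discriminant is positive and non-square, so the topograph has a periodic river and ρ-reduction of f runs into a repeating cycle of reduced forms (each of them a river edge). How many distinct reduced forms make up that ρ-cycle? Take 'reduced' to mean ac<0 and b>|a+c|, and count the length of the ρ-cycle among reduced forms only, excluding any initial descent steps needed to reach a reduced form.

D = 1780, ⌊√D⌋ = 42
river: ρ → (15,40,-3)
river: ρ → (-3,38,28)
river: ρ → (28,18,-13)
river: ρ → (-13,34,12)
river: ρ → (12,38,-7)
river: ρ → (-7,32,27)
river: ρ → (27,22,-12)
river: ρ → (-12,26,23)
river: ρ → (23,20,-15)
river: ρ → (-15,40,3)
river: ρ → (3,38,-28)
river: ρ → (-28,18,13)
river: ρ → (13,34,-12)
river: ρ → (-12,38,7)
river: ρ → (7,32,-27)
river: ρ → (-27,22,12)
river: ρ → (12,26,-23)
river: ρ → (-23,20,15)
ρ-cycle length = 18 (tail of 0 descent steps not counted)

18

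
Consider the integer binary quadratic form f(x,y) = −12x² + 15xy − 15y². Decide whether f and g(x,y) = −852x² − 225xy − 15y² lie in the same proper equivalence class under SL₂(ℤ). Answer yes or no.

D₁ = -495, D₂ = -495
f is negative-definite; reduce −f:
−f: translate: b→9 (≡-15 mod 24), so (12,-15,15)→(12,9,12)
−f: reduced (well bottom): (12,9,12) with a≤c, −a<b≤a
flip sign back: reduced form of f is (-12,-9,-12)
g is negative-definite; reduce −g:
−g: flip: (852,225,15)→(15,-225,852)
−g: translate: b→15 (≡-225 mod 30), so (15,-225,852)→(15,15,12)
−g: flip: (15,15,12)→(12,-15,15)
−g: translate: b→9 (≡-15 mod 24), so (12,-15,15)→(12,9,12)
−g: reduced (well bottom): (12,9,12) with a≤c, −a<b≤a
flip sign back: reduced form of g is (-12,-9,-12)
reduced forms (-12, -9, -12) vs (-12, -9, -12) ⇒ equivalent

yes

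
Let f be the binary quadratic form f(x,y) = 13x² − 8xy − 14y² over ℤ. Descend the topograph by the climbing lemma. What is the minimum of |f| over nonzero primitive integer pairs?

descent: ρ → (-14,8,13)  [lands on river]
river: ρ → (13,18,-9)
river: ρ → (-9,18,13)
river: ρ → (13,8,-14)
river: ρ → (-14,20,7)
river: ρ → (7,22,-11)
river: ρ → (-11,22,7)
river: ρ → (7,20,-14)
closes: descent 1, river 8
min |a| on river = 7

7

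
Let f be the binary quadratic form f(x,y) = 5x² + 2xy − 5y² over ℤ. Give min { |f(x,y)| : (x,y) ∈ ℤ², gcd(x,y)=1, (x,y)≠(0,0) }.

river: ρ → (-5,8,2)
river: ρ → (2,8,-5)
river: ρ → (-5,2,5)
river: ρ → (5,8,-2)
river: ρ → (-2,8,5)
river: ρ → (5,2,-5)
closes: descent 0, river 6
min |a| on river = 2

2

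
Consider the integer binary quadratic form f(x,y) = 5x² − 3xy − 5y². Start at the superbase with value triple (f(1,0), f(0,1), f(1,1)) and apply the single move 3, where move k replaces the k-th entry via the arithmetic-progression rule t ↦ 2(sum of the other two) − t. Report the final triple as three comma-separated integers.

start (5,-5,-3) = (f(1,0),f(0,1),f(1,1))
replace slot 3: 2·(5+(-5)) − (-3) = 3 → (5,-5,3)

5,-5,3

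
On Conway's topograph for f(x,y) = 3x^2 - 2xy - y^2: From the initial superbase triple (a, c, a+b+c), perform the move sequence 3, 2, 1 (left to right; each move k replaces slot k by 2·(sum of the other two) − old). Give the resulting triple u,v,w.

start (3,-1,0) = (f(1,0),f(0,1),f(1,1))
replace slot 3: 2·(3+(-1)) − 0 = 4 → (3,-1,4)
replace slot 2: 2·(3+4) − (-1) = 15 → (3,15,4)
replace slot 1: 2·(15+4) − 3 = 35 → (35,15,4)

35,15,4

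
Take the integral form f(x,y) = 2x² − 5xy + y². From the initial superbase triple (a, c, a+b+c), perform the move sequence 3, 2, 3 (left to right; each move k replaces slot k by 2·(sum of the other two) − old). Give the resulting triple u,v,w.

start (2,1,-2) = (f(1,0),f(0,1),f(1,1))
replace slot 3: 2·(2+1) − (-2) = 8 → (2,1,8)
replace slot 2: 2·(2+8) − 1 = 19 → (2,19,8)
replace slot 3: 2·(2+19) − 8 = 34 → (2,19,34)

2,19,34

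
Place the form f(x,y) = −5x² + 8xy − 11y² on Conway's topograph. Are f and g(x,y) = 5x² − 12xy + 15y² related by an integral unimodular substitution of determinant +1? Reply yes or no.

D₁ = -156, D₂ = -156
f is negative-definite; reduce −f:
−f: translate: b→2 (≡-8 mod 10), so (5,-8,11)→(5,2,8)
−f: reduced (well bottom): (5,2,8) with a≤c, −a<b≤a
flip sign back: reduced form of f is (-5,-2,-8)
g: translate: b→-2 (≡-12 mod 10), so (5,-12,15)→(5,-2,8)
g: reduced (well bottom): (5,-2,8) with a≤c, −a<b≤a
reduced forms (-5, -2, -8) vs (5, -2, 8) ⇒ inequivalent

no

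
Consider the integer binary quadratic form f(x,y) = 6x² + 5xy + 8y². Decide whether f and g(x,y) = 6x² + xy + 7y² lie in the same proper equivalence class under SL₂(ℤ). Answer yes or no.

D₁ = -167, D₂ = -167
f: reduced (well bottom): (6,5,8) with a≤c, −a<b≤a
g: reduced (well bottom): (6,1,7) with a≤c, −a<b≤a
reduced forms (6, 5, 8) vs (6, 1, 7) ⇒ inequivalent

no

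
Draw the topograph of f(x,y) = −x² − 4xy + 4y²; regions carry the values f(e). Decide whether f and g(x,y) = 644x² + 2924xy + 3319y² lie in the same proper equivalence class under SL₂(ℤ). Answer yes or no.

D₁ = 32, D₂ = 32
river cycle of f (length 2): (4, 4, -1), (-1, 4, 4)
river cycle of g (length 2): (4, 4, -1), (-1, 4, 4)
cycles coincide ⇒ equivalent

yes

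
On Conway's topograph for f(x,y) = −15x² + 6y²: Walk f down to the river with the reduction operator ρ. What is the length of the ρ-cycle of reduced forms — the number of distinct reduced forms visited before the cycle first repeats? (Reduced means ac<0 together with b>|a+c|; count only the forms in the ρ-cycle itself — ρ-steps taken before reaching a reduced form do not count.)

D = 360, ⌊√D⌋ = 18
descent: ρ → (6,12,-9)  [lands on river]
river: ρ → (-9,6,9)
river: ρ → (9,12,-6)
river: ρ → (-6,12,9)
river: ρ → (9,6,-9)
river: ρ → (-9,12,6)
ρ-cycle length = 6 (tail of 1 descent step not counted)

6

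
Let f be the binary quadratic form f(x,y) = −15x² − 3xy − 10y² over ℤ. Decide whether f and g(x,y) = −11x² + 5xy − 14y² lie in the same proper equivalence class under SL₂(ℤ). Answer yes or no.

D₁ = -591, D₂ = -591
f is negative-definite; reduce −f:
−f: flip: (15,3,10)→(10,-3,15)
−f: reduced (well bottom): (10,-3,15) with a≤c, −a<b≤a
flip sign back: reduced form of f is (-10,3,-15)
g is negative-definite; reduce −g:
−g: reduced (well bottom): (11,-5,14) with a≤c, −a<b≤a
flip sign back: reduced form of g is (-11,5,-14)
reduced forms (-10, 3, -15) vs (-11, 5, -14) ⇒ inequivalent

no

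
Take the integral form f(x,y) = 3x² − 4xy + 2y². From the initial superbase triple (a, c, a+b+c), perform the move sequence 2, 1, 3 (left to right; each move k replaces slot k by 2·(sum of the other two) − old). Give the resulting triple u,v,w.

start (3,2,1) = (f(1,0),f(0,1),f(1,1))
replace slot 2: 2·(3+1) − 2 = 6 → (3,6,1)
replace slot 1: 2·(6+1) − 3 = 11 → (11,6,1)
replace slot 3: 2·(11+6) − 1 = 33 → (11,6,33)

11,6,33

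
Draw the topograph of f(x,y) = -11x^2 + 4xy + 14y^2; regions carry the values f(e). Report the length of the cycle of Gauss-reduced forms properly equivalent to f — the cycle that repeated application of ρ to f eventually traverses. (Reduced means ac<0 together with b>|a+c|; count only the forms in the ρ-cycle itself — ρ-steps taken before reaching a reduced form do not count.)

D = 632, ⌊√D⌋ = 25
river: ρ → (14,24,-1)
river: ρ → (-1,24,14)
river: ρ → (14,4,-11)
river: ρ → (-11,18,7)
river: ρ → (7,24,-2)
river: ρ → (-2,24,7)
river: ρ → (7,18,-11)
river: ρ → (-11,4,14)
ρ-cycle length = 8 (tail of 0 descent steps not counted)

8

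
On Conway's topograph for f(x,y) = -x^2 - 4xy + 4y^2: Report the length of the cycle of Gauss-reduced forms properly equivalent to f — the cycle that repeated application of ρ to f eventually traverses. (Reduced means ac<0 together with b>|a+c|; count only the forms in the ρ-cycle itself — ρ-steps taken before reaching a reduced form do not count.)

D = 32, ⌊√D⌋ = 5
descent: ρ → (4,4,-1)  [lands on river]
river: ρ → (-1,4,4)
ρ-cycle length = 2 (tail of 1 descent step not counted)

2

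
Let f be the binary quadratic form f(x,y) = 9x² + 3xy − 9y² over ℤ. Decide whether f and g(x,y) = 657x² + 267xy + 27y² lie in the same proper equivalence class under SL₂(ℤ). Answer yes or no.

D₁ = 333, D₂ = 333
river cycle of f (length 6): (-9, 15, 3), (3, 15, -9), (-9, 3, 9), (9, 15, -3), (-3, 15, 9), (9, 3, -9)
river cycle of g (length 6): (-3, 15, 9), (9, 3, -9), (-9, 15, 3), (3, 15, -9), (-9, 3, 9), (9, 15, -3)
cycles coincide ⇒ equivalent

yes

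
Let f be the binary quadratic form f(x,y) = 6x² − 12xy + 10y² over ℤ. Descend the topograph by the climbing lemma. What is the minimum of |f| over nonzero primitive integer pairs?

translate: b→0 (≡-12 mod 12), so (6,-12,10)→(6,0,4)
flip: (6,0,4)→(4,0,6)
reduced (well bottom): (4,0,6) with a≤c, −a<b≤a
well minimum = a = 4

4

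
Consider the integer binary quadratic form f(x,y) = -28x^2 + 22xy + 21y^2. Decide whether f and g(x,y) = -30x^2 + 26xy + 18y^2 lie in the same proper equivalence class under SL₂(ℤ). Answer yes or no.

D₁ = 2836, D₂ = 2836
river cycle of f (length 34): (21, 20, -29), (-29, 38, 12), (12, 34, -35), (-35, 36, 11), (11, 52, -3), (-3, 50, 28), (28, 6, -25), (-25, 44, 9), (9, 46, -20), (-20, 34, 21), … (24 more)
river cycle of g (length 34): (18, 46, -10), (-10, 34, 42), (42, 50, -2), (-2, 50, 42), (42, 34, -10), (-10, 46, 18), (18, 26, -30), (-30, 34, 14), (14, 50, -6), (-6, 46, 30), … (24 more)
cycles differ ⇒ inequivalent

no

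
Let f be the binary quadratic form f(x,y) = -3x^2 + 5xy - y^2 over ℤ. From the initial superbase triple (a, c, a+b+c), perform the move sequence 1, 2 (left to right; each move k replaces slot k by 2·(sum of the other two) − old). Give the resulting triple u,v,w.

start (-3,-1,1) = (f(1,0),f(0,1),f(1,1))
replace slot 1: 2·((-1)+1) − (-3) = 3 → (3,-1,1)
replace slot 2: 2·(3+1) − (-1) = 9 → (3,9,1)

3,9,1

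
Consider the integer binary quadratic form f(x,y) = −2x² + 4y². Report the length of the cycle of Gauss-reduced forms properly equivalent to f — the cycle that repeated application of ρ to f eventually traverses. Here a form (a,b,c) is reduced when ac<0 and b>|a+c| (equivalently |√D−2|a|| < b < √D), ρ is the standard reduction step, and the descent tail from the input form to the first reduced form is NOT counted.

D = 32, ⌊√D⌋ = 5
descent: ρ → (4,0,-2)
descent: ρ → (-2,4,2)  [lands on river]
river: ρ → (2,4,-2)
ρ-cycle length = 2 (tail of 2 descent steps not counted)

2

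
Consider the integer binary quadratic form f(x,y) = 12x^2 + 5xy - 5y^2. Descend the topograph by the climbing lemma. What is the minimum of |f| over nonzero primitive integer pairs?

descent: ρ → (-5,15,2)  [lands on river]
river: ρ → (2,13,-12)
river: ρ → (-12,11,3)
river: ρ → (3,13,-8)
river: ρ → (-8,3,8)
river: ρ → (8,13,-3)
river: ρ → (-3,11,12)
river: ρ → (12,13,-2)
river: ρ → (-2,15,5)
river: ρ → (5,15,-2)
river: ρ → (-2,13,12)
river: ρ → (12,11,-3)
river: ρ → (-3,13,8)
river: ρ → (8,3,-8)
river: ρ → (-8,13,3)
river: ρ → (3,11,-12)
river: ρ → (-12,13,2)
river: ρ → (2,15,-5)
closes: descent 1, river 18
min |a| on river = 2

2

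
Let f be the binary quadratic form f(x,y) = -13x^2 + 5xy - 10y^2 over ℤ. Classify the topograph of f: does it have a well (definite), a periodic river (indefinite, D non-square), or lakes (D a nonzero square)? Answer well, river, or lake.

D = b²−4ac = 5² − 4·(-13)·(-10) = -495
D < 0 ⇒ definite ⇒ every region one sign ⇒ single well

well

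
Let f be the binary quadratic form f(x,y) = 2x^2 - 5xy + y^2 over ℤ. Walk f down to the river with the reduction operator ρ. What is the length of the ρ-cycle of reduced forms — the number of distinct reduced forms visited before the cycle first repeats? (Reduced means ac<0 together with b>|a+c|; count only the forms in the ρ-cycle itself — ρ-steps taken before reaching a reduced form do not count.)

D = 17, ⌊√D⌋ = 4
descent: ρ → (1,3,-2)  [lands on river]
river: ρ → (-2,1,2)
river: ρ → (2,3,-1)
river: ρ → (-1,3,2)
river: ρ → (2,1,-2)
river: ρ → (-2,3,1)
ρ-cycle length = 6 (tail of 1 descent step not counted)

6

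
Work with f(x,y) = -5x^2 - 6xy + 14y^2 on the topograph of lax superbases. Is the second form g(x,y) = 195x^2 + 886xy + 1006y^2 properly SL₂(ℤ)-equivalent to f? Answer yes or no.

D₁ = 316, D₂ = 316
river cycle of f (length 6): (-5, 14, 6), (6, 10, -9), (-9, 8, 7), (7, 6, -10), (-10, 14, 3), (3, 16, -5)
river cycle of g (length 6): (-5, 14, 6), (6, 10, -9), (-9, 8, 7), (7, 6, -10), (-10, 14, 3), (3, 16, -5)
cycles coincide ⇒ equivalent

yes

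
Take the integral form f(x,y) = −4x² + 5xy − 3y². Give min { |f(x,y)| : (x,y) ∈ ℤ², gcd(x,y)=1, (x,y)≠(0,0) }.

translate: b→3 (≡-5 mod 8), so (4,-5,3)→(4,3,2)
flip: (4,3,2)→(2,-3,4)
translate: b→1 (≡-3 mod 4), so (2,-3,4)→(2,1,3)
reduced (well bottom): (2,1,3) with a≤c, −a<b≤a
well minimum |f| = |-2| = 2 (negative-definite)

2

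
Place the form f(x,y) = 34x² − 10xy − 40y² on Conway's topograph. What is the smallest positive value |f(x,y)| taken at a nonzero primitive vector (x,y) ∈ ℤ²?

descent: ρ → (-40,10,34)  [lands on river]
river: ρ → (34,58,-16)
river: ρ → (-16,70,10)
river: ρ → (10,70,-16)
river: ρ → (-16,58,34)
river: ρ → (34,10,-40)
river: ρ → (-40,70,4)
river: ρ → (4,74,-4)
river: ρ → (-4,70,40)
river: ρ → (40,10,-34)
river: ρ → (-34,58,16)
river: ρ → (16,70,-10)
river: ρ → (-10,70,16)
river: ρ → (16,58,-34)
river: ρ → (-34,10,40)
river: ρ → (40,70,-4)
river: ρ → (-4,74,4)
river: ρ → (4,70,-40)
closes: descent 1, river 18
min |a| on river = 4

4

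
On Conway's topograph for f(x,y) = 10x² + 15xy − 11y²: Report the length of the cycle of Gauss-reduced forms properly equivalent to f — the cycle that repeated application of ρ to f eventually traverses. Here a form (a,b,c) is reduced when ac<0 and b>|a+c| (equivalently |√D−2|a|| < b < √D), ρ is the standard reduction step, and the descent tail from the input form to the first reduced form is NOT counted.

D = 665, ⌊√D⌋ = 25
river: ρ → (-11,7,14)
river: ρ → (14,21,-4)
river: ρ → (-4,19,19)
river: ρ → (19,19,-4)
river: ρ → (-4,21,14)
river: ρ → (14,7,-11)
river: ρ → (-11,15,10)
river: ρ → (10,25,-1)
river: ρ → (-1,25,10)
river: ρ → (10,15,-11)
ρ-cycle length = 10 (tail of 0 descent steps not counted)

10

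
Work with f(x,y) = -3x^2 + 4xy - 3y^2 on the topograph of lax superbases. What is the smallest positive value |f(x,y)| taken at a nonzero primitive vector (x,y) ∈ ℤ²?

translate: b→2 (≡-4 mod 6), so (3,-4,3)→(3,2,2)
flip: (3,2,2)→(2,-2,3)
translate: b→2 (≡-2 mod 4), so (2,-2,3)→(2,2,3)
reduced (well bottom): (2,2,3) with a≤c, −a<b≤a
well minimum |f| = |-2| = 2 (negative-definite)

2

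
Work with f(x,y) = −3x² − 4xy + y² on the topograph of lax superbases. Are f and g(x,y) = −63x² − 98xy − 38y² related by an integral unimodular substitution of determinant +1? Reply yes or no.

D₁ = 28, D₂ = 28
river cycle of f (length 4): (1, 4, -3), (-3, 2, 2), (2, 2, -3), (-3, 4, 1)
river cycle of g (length 4): (-3, 2, 2), (2, 2, -3), (-3, 4, 1), (1, 4, -3)
cycles coincide ⇒ equivalent

yes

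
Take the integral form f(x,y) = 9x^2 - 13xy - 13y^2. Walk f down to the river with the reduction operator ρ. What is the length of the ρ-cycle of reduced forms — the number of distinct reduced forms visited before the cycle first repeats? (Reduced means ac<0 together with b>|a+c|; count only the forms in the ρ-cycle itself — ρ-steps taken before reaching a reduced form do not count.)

D = 637, ⌊√D⌋ = 25
descent: ρ → (-13,13,9)  [lands on river]
river: ρ → (9,23,-3)
river: ρ → (-3,25,1)
river: ρ → (1,25,-3)
river: ρ → (-3,23,9)
river: ρ → (9,13,-13)
ρ-cycle length = 6 (tail of 1 descent step not counted)

6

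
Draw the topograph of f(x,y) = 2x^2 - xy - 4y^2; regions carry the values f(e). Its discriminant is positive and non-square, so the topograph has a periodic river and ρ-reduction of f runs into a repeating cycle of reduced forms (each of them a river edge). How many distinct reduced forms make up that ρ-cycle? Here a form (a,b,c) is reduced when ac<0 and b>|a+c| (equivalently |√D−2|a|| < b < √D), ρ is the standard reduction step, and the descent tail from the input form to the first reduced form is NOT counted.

D = 33, ⌊√D⌋ = 5
descent: ρ → (-4,1,2)
descent: ρ → (2,3,-3)  [lands on river]
river: ρ → (-3,3,2)
river: ρ → (2,5,-1)
river: ρ → (-1,5,2)
ρ-cycle length = 4 (tail of 2 descent steps not counted)

4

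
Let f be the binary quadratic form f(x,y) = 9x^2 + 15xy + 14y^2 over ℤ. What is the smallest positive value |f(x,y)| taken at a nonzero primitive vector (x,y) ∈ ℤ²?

translate: b→-3 (≡15 mod 18), so (9,15,14)→(9,-3,8)
flip: (9,-3,8)→(8,3,9)
reduced (well bottom): (8,3,9) with a≤c, −a<b≤a
well minimum = a = 8

8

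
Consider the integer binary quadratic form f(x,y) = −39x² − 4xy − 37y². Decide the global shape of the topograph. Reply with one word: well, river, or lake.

D = b²−4ac = (-4)² − 4·(-39)·(-37) = -5756
D < 0 ⇒ definite ⇒ every region one sign ⇒ single well

well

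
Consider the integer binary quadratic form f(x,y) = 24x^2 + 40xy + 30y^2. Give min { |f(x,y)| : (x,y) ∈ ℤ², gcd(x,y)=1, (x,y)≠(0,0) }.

translate: b→-8 (≡40 mod 48), so (24,40,30)→(24,-8,14)
flip: (24,-8,14)→(14,8,24)
reduced (well bottom): (14,8,24) with a≤c, −a<b≤a
well minimum = a = 14

14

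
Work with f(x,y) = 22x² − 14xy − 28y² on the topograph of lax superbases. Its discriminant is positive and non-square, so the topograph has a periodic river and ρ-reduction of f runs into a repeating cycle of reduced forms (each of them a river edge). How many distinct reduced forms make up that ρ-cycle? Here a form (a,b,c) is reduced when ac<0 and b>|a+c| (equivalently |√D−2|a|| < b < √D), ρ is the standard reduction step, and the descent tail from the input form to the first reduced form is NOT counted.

D = 2660, ⌊√D⌋ = 51
descent: ρ → (-28,14,22)  [lands on river]
river: ρ → (22,30,-20)
river: ρ → (-20,50,2)
river: ρ → (2,50,-20)
river: ρ → (-20,30,22)
river: ρ → (22,14,-28)
river: ρ → (-28,42,8)
river: ρ → (8,38,-38)
river: ρ → (-38,38,8)
river: ρ → (8,42,-28)
ρ-cycle length = 10 (tail of 1 descent step not counted)

10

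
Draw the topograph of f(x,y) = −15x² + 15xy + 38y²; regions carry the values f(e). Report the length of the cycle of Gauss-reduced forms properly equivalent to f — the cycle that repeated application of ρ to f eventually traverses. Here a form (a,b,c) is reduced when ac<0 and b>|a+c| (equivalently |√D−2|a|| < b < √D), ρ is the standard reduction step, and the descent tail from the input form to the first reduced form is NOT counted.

D = 2505, ⌊√D⌋ = 50
descent: ρ → (38,-15,-15)
descent: ρ → (-15,45,8)  [lands on river]
river: ρ → (8,35,-40)
river: ρ → (-40,45,3)
river: ρ → (3,45,-40)
river: ρ → (-40,35,8)
river: ρ → (8,45,-15)
ρ-cycle length = 6 (tail of 2 descent steps not counted)

6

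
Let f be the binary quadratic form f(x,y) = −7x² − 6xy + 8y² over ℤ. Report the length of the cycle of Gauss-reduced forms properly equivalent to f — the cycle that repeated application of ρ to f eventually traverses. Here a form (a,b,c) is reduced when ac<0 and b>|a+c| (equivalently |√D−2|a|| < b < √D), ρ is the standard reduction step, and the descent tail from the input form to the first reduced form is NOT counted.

D = 260, ⌊√D⌋ = 16
descent: ρ → (8,6,-7)  [lands on river]
river: ρ → (-7,8,7)
river: ρ → (7,6,-8)
river: ρ → (-8,10,5)
river: ρ → (5,10,-8)
river: ρ → (-8,6,7)
river: ρ → (7,8,-7)
river: ρ → (-7,6,8)
river: ρ → (8,10,-5)
river: ρ → (-5,10,8)
ρ-cycle length = 10 (tail of 1 descent step not counted)

10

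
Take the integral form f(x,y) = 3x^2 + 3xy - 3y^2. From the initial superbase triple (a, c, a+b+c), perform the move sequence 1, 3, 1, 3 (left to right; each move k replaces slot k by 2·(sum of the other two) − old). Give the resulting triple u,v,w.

start (3,-3,3) = (f(1,0),f(0,1),f(1,1))
replace slot 1: 2·((-3)+3) − 3 = -3 → (-3,-3,3)
replace slot 3: 2·((-3)+(-3)) − 3 = -15 → (-3,-3,-15)
replace slot 1: 2·((-3)+(-15)) − (-3) = -33 → (-33,-3,-15)
replace slot 3: 2·((-33)+(-3)) − (-15) = -57 → (-33,-3,-57)

-33,-3,-57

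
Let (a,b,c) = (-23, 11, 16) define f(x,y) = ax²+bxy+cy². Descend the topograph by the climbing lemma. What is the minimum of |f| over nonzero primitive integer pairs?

river: ρ → (16,21,-18)
river: ρ → (-18,15,19)
river: ρ → (19,23,-14)
river: ρ → (-14,33,9)
river: ρ → (9,39,-2)
river: ρ → (-2,37,28)
river: ρ → (28,19,-11)
river: ρ → (-11,25,22)
river: ρ → (22,19,-14)
river: ρ → (-14,37,4)
river: ρ → (4,35,-23)
river: ρ → (-23,11,16)
closes: descent 0, river 12
min |a| on river = 2

2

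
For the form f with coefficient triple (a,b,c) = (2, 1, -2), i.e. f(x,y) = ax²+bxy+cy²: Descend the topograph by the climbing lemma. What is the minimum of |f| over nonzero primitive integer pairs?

river: ρ → (-2,3,1)
river: ρ → (1,3,-2)
river: ρ → (-2,1,2)
river: ρ → (2,3,-1)
river: ρ → (-1,3,2)
river: ρ → (2,1,-2)
closes: descent 0, river 6
min |a| on river = 1

1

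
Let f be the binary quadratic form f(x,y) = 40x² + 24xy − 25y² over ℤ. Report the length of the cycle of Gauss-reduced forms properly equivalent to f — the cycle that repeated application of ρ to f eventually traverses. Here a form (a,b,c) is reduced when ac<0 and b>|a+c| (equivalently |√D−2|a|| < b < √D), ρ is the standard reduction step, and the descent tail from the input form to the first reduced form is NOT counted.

D = 4576, ⌊√D⌋ = 67
river: ρ → (-25,26,39)
river: ρ → (39,52,-12)
river: ρ → (-12,44,55)
river: ρ → (55,66,-1)
river: ρ → (-1,66,55)
river: ρ → (55,44,-12)
river: ρ → (-12,52,39)
river: ρ → (39,26,-25)
river: ρ → (-25,24,40)
river: ρ → (40,56,-9)
river: ρ → (-9,52,52)
river: ρ → (52,52,-9)
river: ρ → (-9,56,40)
river: ρ → (40,24,-25)
ρ-cycle length = 14 (tail of 0 descent steps not counted)

14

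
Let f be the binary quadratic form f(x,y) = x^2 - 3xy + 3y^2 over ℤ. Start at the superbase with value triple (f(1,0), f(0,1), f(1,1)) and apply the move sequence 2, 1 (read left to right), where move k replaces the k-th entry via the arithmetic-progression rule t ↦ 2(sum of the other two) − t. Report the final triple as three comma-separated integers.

start (1,3,1) = (f(1,0),f(0,1),f(1,1))
replace slot 2: 2·(1+1) − 3 = 1 → (1,1,1)
replace slot 1: 2·(1+1) − 1 = 3 → (3,1,1)

3,1,1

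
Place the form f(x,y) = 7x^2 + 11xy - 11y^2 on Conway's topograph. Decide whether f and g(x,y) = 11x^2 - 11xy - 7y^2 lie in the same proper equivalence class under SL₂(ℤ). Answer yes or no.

D₁ = 429, D₂ = 429
river cycle of f (length 6): (-11, 11, 7), (7, 17, -5), (-5, 13, 13), (13, 13, -5), (-5, 17, 7), (7, 11, -11)
river cycle of g (length 6): (-7, 11, 11), (11, 11, -7), (-7, 17, 5), (5, 13, -13), (-13, 13, 5), (5, 17, -7)
cycles differ ⇒ inequivalent

no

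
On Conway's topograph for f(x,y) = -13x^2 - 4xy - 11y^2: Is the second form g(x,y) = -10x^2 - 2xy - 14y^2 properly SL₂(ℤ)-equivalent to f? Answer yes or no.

D₁ = -556, D₂ = -556
f is negative-definite; reduce −f:
−f: flip: (13,4,11)→(11,-4,13)
−f: reduced (well bottom): (11,-4,13) with a≤c, −a<b≤a
flip sign back: reduced form of f is (-11,4,-13)
g is negative-definite; reduce −g:
−g: reduced (well bottom): (10,2,14) with a≤c, −a<b≤a
flip sign back: reduced form of g is (-10,-2,-14)
reduced forms (-11, 4, -13) vs (-10, -2, -14) ⇒ inequivalent

no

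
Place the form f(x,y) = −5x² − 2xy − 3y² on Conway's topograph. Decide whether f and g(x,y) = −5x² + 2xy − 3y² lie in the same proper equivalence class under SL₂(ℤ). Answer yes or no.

D₁ = -56, D₂ = -56
f is negative-definite; reduce −f:
−f: flip: (5,2,3)→(3,-2,5)
−f: reduced (well bottom): (3,-2,5) with a≤c, −a<b≤a
flip sign back: reduced form of f is (-3,2,-5)
g is negative-definite; reduce −g:
−g: flip: (5,-2,3)→(3,2,5)
−g: reduced (well bottom): (3,2,5) with a≤c, −a<b≤a
flip sign back: reduced form of g is (-3,-2,-5)
reduced forms (-3, 2, -5) vs (-3, -2, -5) ⇒ inequivalent

no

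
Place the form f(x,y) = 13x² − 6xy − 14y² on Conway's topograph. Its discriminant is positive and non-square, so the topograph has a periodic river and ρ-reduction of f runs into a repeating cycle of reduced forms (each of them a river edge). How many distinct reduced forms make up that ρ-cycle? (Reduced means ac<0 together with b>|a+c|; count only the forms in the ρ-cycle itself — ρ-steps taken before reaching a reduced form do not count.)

D = 764, ⌊√D⌋ = 27
descent: ρ → (-14,6,13)  [lands on river]
river: ρ → (13,20,-7)
river: ρ → (-7,22,10)
river: ρ → (10,18,-11)
river: ρ → (-11,26,2)
river: ρ → (2,26,-11)
river: ρ → (-11,18,10)
river: ρ → (10,22,-7)
river: ρ → (-7,20,13)
river: ρ → (13,6,-14)
river: ρ → (-14,22,5)
river: ρ → (5,18,-22)
river: ρ → (-22,26,1)
river: ρ → (1,26,-22)
river: ρ → (-22,18,5)
river: ρ → (5,22,-14)
ρ-cycle length = 16 (tail of 1 descent step not counted)

16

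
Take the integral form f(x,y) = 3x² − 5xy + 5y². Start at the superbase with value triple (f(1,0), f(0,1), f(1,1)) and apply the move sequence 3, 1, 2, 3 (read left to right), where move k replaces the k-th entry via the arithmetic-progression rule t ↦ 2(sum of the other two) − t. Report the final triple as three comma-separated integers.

start (3,5,3) = (f(1,0),f(0,1),f(1,1))
replace slot 3: 2·(3+5) − 3 = 13 → (3,5,13)
replace slot 1: 2·(5+13) − 3 = 33 → (33,5,13)
replace slot 2: 2·(33+13) − 5 = 87 → (33,87,13)
replace slot 3: 2·(33+87) − 13 = 227 → (33,87,227)

33,87,227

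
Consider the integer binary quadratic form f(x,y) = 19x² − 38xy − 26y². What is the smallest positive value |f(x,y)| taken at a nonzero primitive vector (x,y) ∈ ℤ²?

descent: ρ → (-26,38,19)  [lands on river]
river: ρ → (19,38,-26)
river: ρ → (-26,14,31)
river: ρ → (31,48,-9)
river: ρ → (-9,42,46)
river: ρ → (46,50,-5)
river: ρ → (-5,50,46)
river: ρ → (46,42,-9)
river: ρ → (-9,48,31)
river: ρ → (31,14,-26)
closes: descent 1, river 10
min |a| on river = 5

5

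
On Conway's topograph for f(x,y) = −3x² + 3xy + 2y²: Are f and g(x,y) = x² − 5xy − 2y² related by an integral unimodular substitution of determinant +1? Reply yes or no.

D₁ = 33, D₂ = 33
river cycle of f (length 4): (2, 5, -1), (-1, 5, 2), (2, 3, -3), (-3, 3, 2)
river cycle of g (length 4): (-2, 5, 1), (1, 5, -2), (-2, 3, 3), (3, 3, -2)
cycles differ ⇒ inequivalent

no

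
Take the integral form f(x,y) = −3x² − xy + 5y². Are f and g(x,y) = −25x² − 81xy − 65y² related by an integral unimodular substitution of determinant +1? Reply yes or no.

D₁ = 61, D₂ = 61
river cycle of f (length 6): (-3, 5, 3), (3, 7, -1), (-1, 7, 3), (3, 5, -3), (-3, 7, 1), (1, 7, -3)
river cycle of g (length 6): (1, 7, -3), (-3, 5, 3), (3, 7, -1), (-1, 7, 3), (3, 5, -3), (-3, 7, 1)
cycles coincide ⇒ equivalent

yes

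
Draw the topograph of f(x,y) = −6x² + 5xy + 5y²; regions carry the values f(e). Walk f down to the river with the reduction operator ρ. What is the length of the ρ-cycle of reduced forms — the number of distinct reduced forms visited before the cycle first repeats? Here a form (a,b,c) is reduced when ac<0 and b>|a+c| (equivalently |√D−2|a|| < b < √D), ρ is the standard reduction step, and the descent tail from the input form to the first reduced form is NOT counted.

D = 145, ⌊√D⌋ = 12
river: ρ → (5,5,-6)
river: ρ → (-6,7,4)
river: ρ → (4,9,-4)
river: ρ → (-4,7,6)
river: ρ → (6,5,-5)
river: ρ → (-5,5,6)
river: ρ → (6,7,-4)
river: ρ → (-4,9,4)
river: ρ → (4,7,-6)
river: ρ → (-6,5,5)
ρ-cycle length = 10 (tail of 0 descent steps not counted)

10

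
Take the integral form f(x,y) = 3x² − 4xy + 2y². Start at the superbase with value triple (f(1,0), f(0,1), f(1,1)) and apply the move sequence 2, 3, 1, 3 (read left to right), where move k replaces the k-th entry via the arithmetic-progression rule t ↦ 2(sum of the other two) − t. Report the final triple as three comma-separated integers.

start (3,2,1) = (f(1,0),f(0,1),f(1,1))
replace slot 2: 2·(3+1) − 2 = 6 → (3,6,1)
replace slot 3: 2·(3+6) − 1 = 17 → (3,6,17)
replace slot 1: 2·(6+17) − 3 = 43 → (43,6,17)
replace slot 3: 2·(43+6) − 17 = 81 → (43,6,81)

43,6,81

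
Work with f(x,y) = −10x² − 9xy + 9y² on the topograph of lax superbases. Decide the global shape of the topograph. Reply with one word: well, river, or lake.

D = b²−4ac = (-9)² − 4·(-10)·9 = 441
D = 21² is a perfect square ⇒ form factors over ℤ ⇒ lakes

lake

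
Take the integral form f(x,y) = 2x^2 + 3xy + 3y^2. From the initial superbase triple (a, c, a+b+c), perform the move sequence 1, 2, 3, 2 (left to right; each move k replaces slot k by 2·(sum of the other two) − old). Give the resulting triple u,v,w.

start (2,3,8) = (f(1,0),f(0,1),f(1,1))
replace slot 1: 2·(3+8) − 2 = 20 → (20,3,8)
replace slot 2: 2·(20+8) − 3 = 53 → (20,53,8)
replace slot 3: 2·(20+53) − 8 = 138 → (20,53,138)
replace slot 2: 2·(20+138) − 53 = 263 → (20,263,138)

20,263,138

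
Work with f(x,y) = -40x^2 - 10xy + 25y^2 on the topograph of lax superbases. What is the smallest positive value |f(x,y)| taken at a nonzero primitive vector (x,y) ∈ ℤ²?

descent: ρ → (25,60,-5)  [lands on river]
river: ρ → (-5,60,25)
river: ρ → (25,40,-25)
river: ρ → (-25,60,5)
river: ρ → (5,60,-25)
river: ρ → (-25,40,25)
closes: descent 1, river 6
min |a| on river = 5

5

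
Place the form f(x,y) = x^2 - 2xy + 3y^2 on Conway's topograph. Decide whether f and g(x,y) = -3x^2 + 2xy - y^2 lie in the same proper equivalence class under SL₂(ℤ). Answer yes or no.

D₁ = -8, D₂ = -8
f: translate: b→0 (≡-2 mod 2), so (1,-2,3)→(1,0,2)
f: reduced (well bottom): (1,0,2) with a≤c, −a<b≤a
g is negative-definite; reduce −g:
−g: flip: (3,-2,1)→(1,2,3)
−g: translate: b→0 (≡2 mod 2), so (1,2,3)→(1,0,2)
−g: reduced (well bottom): (1,0,2) with a≤c, −a<b≤a
flip sign back: reduced form of g is (-1,0,-2)
reduced forms (1, 0, 2) vs (-1, 0, -2) ⇒ inequivalent

no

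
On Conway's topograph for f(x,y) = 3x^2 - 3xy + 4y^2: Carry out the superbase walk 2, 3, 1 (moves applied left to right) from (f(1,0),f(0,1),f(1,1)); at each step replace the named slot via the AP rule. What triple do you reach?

start (3,4,4) = (f(1,0),f(0,1),f(1,1))
replace slot 2: 2·(3+4) − 4 = 10 → (3,10,4)
replace slot 3: 2·(3+10) − 4 = 22 → (3,10,22)
replace slot 1: 2·(10+22) − 3 = 61 → (61,10,22)

61,10,22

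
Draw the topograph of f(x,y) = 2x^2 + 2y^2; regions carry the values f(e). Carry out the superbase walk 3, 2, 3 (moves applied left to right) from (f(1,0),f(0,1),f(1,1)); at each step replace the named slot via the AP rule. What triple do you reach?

start (2,2,4) = (f(1,0),f(0,1),f(1,1))
replace slot 3: 2·(2+2) − 4 = 4 → (2,2,4)
replace slot 2: 2·(2+4) − 2 = 10 → (2,10,4)
replace slot 3: 2·(2+10) − 4 = 20 → (2,10,20)

2,10,20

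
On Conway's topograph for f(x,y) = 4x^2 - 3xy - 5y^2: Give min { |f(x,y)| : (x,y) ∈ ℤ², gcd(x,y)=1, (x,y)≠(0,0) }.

descent: ρ → (-5,3,4)  [lands on river]
river: ρ → (4,5,-4)
river: ρ → (-4,3,5)
river: ρ → (5,7,-2)
river: ρ → (-2,9,1)
river: ρ → (1,9,-2)
river: ρ → (-2,7,5)
river: ρ → (5,3,-4)
river: ρ → (-4,5,4)
river: ρ → (4,3,-5)
river: ρ → (-5,7,2)
river: ρ → (2,9,-1)
river: ρ → (-1,9,2)
river: ρ → (2,7,-5)
closes: descent 1, river 14
min |a| on river = 1

1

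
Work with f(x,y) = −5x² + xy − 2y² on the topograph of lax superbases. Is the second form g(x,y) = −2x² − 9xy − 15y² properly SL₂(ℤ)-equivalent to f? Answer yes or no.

D₁ = -39, D₂ = -39
f is negative-definite; reduce −f:
−f: flip: (5,-1,2)→(2,1,5)
−f: reduced (well bottom): (2,1,5) with a≤c, −a<b≤a
flip sign back: reduced form of f is (-2,-1,-5)
g is negative-definite; reduce −g:
−g: translate: b→1 (≡9 mod 4), so (2,9,15)→(2,1,5)
−g: reduced (well bottom): (2,1,5) with a≤c, −a<b≤a
flip sign back: reduced form of g is (-2,-1,-5)
reduced forms (-2, -1, -5) vs (-2, -1, -5) ⇒ equivalent

yes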